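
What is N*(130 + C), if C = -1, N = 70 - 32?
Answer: 4902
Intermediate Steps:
N = 38
N*(130 + C) = 38*(130 - 1) = 38*129 = 4902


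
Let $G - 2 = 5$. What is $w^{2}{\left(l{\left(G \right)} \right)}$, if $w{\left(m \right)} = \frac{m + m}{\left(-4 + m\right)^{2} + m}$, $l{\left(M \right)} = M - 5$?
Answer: $\frac{4}{9} \approx 0.44444$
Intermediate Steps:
$G = 7$ ($G = 2 + 5 = 7$)
$l{\left(M \right)} = -5 + M$
$w{\left(m \right)} = \frac{2 m}{m + \left(-4 + m\right)^{2}}$
$w^{2}{\left(l{\left(G \right)} \right)} = \left(\frac{2 \left(-5 + 7\right)}{\left(-5 + 7\right) + \left(-4 + \left(-5 + 7\right)\right)^{2}}\right)^{2} = \left(2 \cdot 2 \frac{1}{2 + \left(-4 + 2\right)^{2}}\right)^{2} = \left(2 \cdot 2 \frac{1}{2 + \left(-2\right)^{2}}\right)^{2} = \left(2 \cdot 2 \frac{1}{2 + 4}\right)^{2} = \left(2 \cdot 2 \cdot \frac{1}{6}\right)^{2} = \left(\frac{2}{3}\right)^{2} = \frac{4}{9}$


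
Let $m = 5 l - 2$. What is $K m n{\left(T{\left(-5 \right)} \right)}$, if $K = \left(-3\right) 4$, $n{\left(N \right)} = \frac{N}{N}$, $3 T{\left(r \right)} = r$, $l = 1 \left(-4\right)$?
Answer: $264$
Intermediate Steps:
$l = -4$
$T{\left(r \right)} = \frac{r}{3}$
$n{\left(N \right)} = 1$
$K = -12$
$m = -22$ ($m = 5 \left(-4\right) - 2 = -20 - 2 = -22$)
$K m n{\left(T{\left(-5 \right)} \right)} = \left(-12\right) \left(-22\right) 1 = 264 \cdot 1 = 264$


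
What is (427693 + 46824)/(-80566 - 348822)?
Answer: -474517/429388 ≈ -1.1051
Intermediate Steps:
(427693 + 46824)/(-80566 - 348822) = 474517/(-429388) = 474517*(-1/429388) = -474517/429388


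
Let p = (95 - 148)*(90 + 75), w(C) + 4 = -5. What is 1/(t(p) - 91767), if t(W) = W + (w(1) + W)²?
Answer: 1/76532004 ≈ 1.3066e-8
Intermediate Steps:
w(C) = -9 (w(C) = -4 - 5 = -9)
p = -8745 (p = -53*165 = -8745)
t(W) = W + (-9 + W)²
1/(t(p) - 91767) = 1/((-8745 + (-9 - 8745)²) - 91767) = 1/((-8745 + (-8754)²) - 91767) = 1/((-8745 + 76632516) - 91767) = 1/(76623771 - 91767) = 1/76532004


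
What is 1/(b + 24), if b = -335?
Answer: -1/311 ≈ -0.0032154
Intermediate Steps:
1/(b + 24) = 1/(-335 + 24) = 1/(-311) = -1/311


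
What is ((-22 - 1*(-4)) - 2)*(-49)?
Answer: 980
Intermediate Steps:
((-22 - 1*(-4)) - 2)*(-49) = ((-22 + 4) - 2)*(-49) = (-18 - 2)*(-49) = -20*(-49) = 980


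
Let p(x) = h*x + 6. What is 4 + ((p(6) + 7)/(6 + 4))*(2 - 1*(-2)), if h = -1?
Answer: 34/5 ≈ 6.8000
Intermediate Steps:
p(x) = 6 - x (p(x) = -x + 6 = 6 - x)
4 + ((p(6) + 7)/(6 + 4))*(2 - 1*(-2)) = 4 + (((6 - 1*6) + 7)/(6 + 4))*(2 - 1*(-2)) = 4 + (((6 - 6) + 7)/10)*(2 + 2) = 4 + ((0 + 7)*(1/10))*4 = 4 + (7*(1/10))*4 = 4 + (7/10)*4 = 4 + 14/5 = 34/5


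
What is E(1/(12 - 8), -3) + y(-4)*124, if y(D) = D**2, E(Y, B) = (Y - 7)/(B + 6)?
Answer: 7927/4 ≈ 1981.8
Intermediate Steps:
E(Y, B) = (-7 + Y)/(6 + B)
E(1/(12 - 8), -3) + y(-4)*124 = (-7 + 1/(12 - 8))/(6 - 3) + (-4)**2*124 = (-7 + 1/4)/3 + 16*124 = (-7 + 1/4)/3 + 1984 = (1/3)*(-27/4) + 1984 = -9/4 + 1984 = 7927/4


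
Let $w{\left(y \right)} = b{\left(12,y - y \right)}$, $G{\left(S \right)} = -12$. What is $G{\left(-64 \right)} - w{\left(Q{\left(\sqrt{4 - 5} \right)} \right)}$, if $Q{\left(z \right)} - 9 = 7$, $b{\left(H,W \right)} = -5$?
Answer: $-7$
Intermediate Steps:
$Q{\left(z \right)} = 16$ ($Q{\left(z \right)} = 9 + 7 = 16$)
$w{\left(y \right)} = -5$
$G{\left(-64 \right)} - w{\left(Q{\left(\sqrt{4 - 5} \right)} \right)} = -12 - -5 = -12 + 5 = -7$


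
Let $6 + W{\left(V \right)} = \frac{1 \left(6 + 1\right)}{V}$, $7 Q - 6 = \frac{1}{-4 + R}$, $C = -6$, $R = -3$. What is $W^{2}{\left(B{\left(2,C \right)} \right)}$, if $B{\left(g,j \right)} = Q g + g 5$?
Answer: $\frac{9541921}{327184} \approx 29.164$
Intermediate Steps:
$Q = \frac{41}{49}$ ($Q = \frac{6}{7} + \frac{1}{7 \left(-4 - 3\right)} = \frac{6}{7} + \frac{1}{7 \left(-7\right)} = \frac{6}{7} + \frac{1}{7} \left(- \frac{1}{7}\right) = \frac{6}{7} - \frac{1}{49} = \frac{41}{49} \approx 0.83673$)
$B{\left(g,j \right)} = \frac{286 g}{49}$ ($B{\left(g,j \right)} = \frac{41 g}{49} + g 5 = \frac{41 g}{49} + 5 g = \frac{286 g}{49}$)
$W{\left(V \right)} = -6 + \frac{7}{V}$ ($W{\left(V \right)} = -6 + \frac{1 \left(6 + 1\right)}{V} = -6 + \frac{1 \cdot 7}{V} = -6 + \frac{7}{V}$)
$W^{2}{\left(B{\left(2,C \right)} \right)} = \left(-6 + \frac{7}{\frac{286}{49} \cdot 2}\right)^{2} = \left(-6 + \frac{7}{\frac{572}{49}}\right)^{2} = \left(-6 + 7 \cdot \frac{49}{572}\right)^{2} = \left(-6 + \frac{343}{572}\right)^{2} = \left(- \frac{3089}{572}\right)^{2} = \frac{9541921}{327184}$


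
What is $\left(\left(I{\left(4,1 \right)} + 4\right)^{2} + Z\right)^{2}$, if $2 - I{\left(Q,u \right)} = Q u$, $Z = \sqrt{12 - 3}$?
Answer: $49$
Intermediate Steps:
$Z = 3$ ($Z = \sqrt{9} = 3$)
$I{\left(Q,u \right)} = 2 - Q u$
$\left(\left(I{\left(4,1 \right)} + 4\right)^{2} + Z\right)^{2} = \left(\left(\left(2 - 4 \cdot 1\right) + 4\right)^{2} + 3\right)^{2} = \left(\left(\left(2 - 4\right) + 4\right)^{2} + 3\right)^{2} = \left(\left(-2 + 4\right)^{2} + 3\right)^{2} = \left(2^{2} + 3\right)^{2} = \left(4 + 3\right)^{2} = 7^{2} = 49$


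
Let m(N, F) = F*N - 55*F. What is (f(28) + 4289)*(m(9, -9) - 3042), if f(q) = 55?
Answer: -11416032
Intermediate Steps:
m(N, F) = -55*F + F*N
(f(28) + 4289)*(m(9, -9) - 3042) = (55 + 4289)*(-9*(-55 + 9) - 3042) = 4344*(-9*(-46) - 3042) = 4344*(414 - 3042) = 4344*(-2628) = -11416032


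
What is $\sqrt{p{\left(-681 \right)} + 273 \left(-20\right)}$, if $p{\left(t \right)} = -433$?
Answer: $i \sqrt{5893} \approx 76.766 i$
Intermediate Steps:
$\sqrt{p{\left(-681 \right)} + 273 \left(-20\right)} = \sqrt{-433 + 273 \left(-20\right)} = \sqrt{-433 - 5460} = \sqrt{-5893} = i \sqrt{5893}$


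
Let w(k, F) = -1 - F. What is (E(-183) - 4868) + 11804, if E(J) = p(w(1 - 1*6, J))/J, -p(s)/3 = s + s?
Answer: 423460/61 ≈ 6942.0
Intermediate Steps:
p(s) = -6*s (p(s) = -3*(s + s) = -6*s)
E(J) = (6 + 6*J)/J (E(J) = (-6*(-1 - J))/J = (6 + 6*J)/J)
(E(-183) - 4868) + 11804 = ((6 + 6/(-183)) - 4868) + 11804 = ((6 + 6*(-1/183)) - 4868) + 11804 = ((6 - 2/61) - 4868) + 11804 = (364/61 - 4868) + 11804 = -296584/61 + 11804 = 423460/61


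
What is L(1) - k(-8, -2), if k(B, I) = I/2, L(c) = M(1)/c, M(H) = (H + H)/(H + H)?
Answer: 2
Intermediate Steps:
M(H) = 1 (M(H) = (2*H)/((2*H)) = (2*H)*(1/(2*H)) = 1)
L(c) = 1/c
k(B, I) = I/2 (k(B, I) = I*(1/2) = I/2)
L(1) - k(-8, -2) = 1/1 - (-2)/2 = 1 - 1*(-1) = 1 + 1 = 2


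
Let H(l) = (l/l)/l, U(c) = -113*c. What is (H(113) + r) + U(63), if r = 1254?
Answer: -662744/113 ≈ -5865.0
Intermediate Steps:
H(l) = 1/l
(H(113) + r) + U(63) = (1/113 + 1254) - 113*63 = (1/113 + 1254) - 7119 = 141703/113 - 7119 = -662744/113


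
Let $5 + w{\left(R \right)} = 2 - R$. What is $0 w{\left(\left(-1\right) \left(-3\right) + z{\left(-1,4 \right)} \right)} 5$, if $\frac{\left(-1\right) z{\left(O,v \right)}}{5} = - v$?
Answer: $0$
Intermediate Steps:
$z{\left(O,v \right)} = 5 v$ ($z{\left(O,v \right)} = - 5 \left(- v\right) = 5 v$)
$w{\left(R \right)} = -3 - R$ ($w{\left(R \right)} = -5 - \left(-2 + R\right) = -3 - R$)
$0 w{\left(\left(-1\right) \left(-3\right) + z{\left(-1,4 \right)} \right)} 5 = 0 \left(-3 - \left(\left(-1\right) \left(-3\right) + 5 \cdot 4\right)\right) 5 = 0 \left(-3 - \left(3 + 20\right)\right) 5 = 0 \left(-3 - 23\right) 5 = 0 \left(-26\right) 5 = 0 \cdot 5 = 0$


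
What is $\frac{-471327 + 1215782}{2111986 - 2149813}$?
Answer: $- \frac{744455}{37827} \approx -19.681$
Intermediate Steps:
$\frac{-471327 + 1215782}{2111986 - 2149813} = \frac{744455}{-37827} = 744455 \left(- \frac{1}{37827}\right) = - \frac{744455}{37827}$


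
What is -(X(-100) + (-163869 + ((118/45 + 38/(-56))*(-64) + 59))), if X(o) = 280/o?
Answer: 51640216/315 ≈ 1.6394e+5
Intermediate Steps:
-(X(-100) + (-163869 + ((118/45 + 38/(-56))*(-64) + 59))) = -(280/(-100) + (-163869 + ((118/45 + 38/(-56))*(-64) + 59))) = -(280*(-1/100) + (-163869 + ((118*(1/45) + 38*(-1/56))*(-64) + 59))) = -(-14/5 + (-163869 + ((118/45 - 19/28)*(-64) + 59))) = -(-14/5 + (-163869 + ((2449/1260)*(-64) + 59))) = -(-14/5 + (-163869 + (-39184/315 + 59))) = -(-14/5 + (-163869 - 20599/315)) = -(-14/5 - 51639334/315) = -1*(-51640216/315) = 51640216/315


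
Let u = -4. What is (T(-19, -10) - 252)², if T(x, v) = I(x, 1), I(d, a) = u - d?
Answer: 56169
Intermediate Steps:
I(d, a) = -4 - d
T(x, v) = -4 - x
(T(-19, -10) - 252)² = ((-4 - 1*(-19)) - 252)² = ((-4 + 19) - 252)² = (15 - 252)² = (-237)² = 56169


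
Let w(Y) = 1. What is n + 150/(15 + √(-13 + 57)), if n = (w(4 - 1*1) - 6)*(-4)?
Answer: 5870/181 - 300*√11/181 ≈ 26.934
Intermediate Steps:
n = 20 (n = (1 - 6)*(-4) = -5*(-4) = 20)
n + 150/(15 + √(-13 + 57)) = 20 + 150/(15 + √(-13 + 57)) = 20 + 150/(15 + √44) = 20 + 150/(15 + 2*√11)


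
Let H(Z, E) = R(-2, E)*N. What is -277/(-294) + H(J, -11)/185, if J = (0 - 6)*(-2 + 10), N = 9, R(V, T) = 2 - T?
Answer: 85643/54390 ≈ 1.5746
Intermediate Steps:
J = -48 (J = -6*8 = -48)
H(Z, E) = 18 - 9*E (H(Z, E) = (2 - E)*9 = 18 - 9*E)
-277/(-294) + H(J, -11)/185 = -277/(-294) + (18 - 9*(-11))/185 = -277*(-1/294) + (18 + 99)*(1/185) = 277/294 + 117*(1/185) = 277/294 + 117/185 = 85643/54390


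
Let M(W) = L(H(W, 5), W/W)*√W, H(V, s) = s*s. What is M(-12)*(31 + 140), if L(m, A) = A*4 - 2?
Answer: 684*I*√3 ≈ 1184.7*I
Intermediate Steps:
H(V, s) = s²
L(m, A) = -2 + 4*A (L(m, A) = 4*A - 2 = -2 + 4*A)
M(W) = 2*√W (M(W) = (-2 + 4*(W/W))*√W = (-2 + 4*1)*√W = (-2 + 4)*√W = 2*√W)
M(-12)*(31 + 140) = (2*√(-12))*(31 + 140) = (2*(2*I*√3))*171 = (4*I*√3)*171 = 684*I*√3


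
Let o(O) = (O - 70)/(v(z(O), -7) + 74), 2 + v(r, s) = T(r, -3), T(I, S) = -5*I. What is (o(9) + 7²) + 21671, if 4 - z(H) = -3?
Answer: 803579/37 ≈ 21718.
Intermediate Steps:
z(H) = 7 (z(H) = 4 - 1*(-3) = 4 + 3 = 7)
v(r, s) = -2 - 5*r
o(O) = -70/37 + O/37 (o(O) = (O - 70)/((-2 - 5*7) + 74) = (-70 + O)/((-2 - 35) + 74) = (-70 + O)/(-37 + 74) = (-70 + O)/37 = (-70 + O)*(1/37) = -70/37 + O/37)
(o(9) + 7²) + 21671 = ((-70/37 + (1/37)*9) + 7²) + 21671 = ((-70/37 + 9/37) + 49) + 21671 = (-61/37 + 49) + 21671 = 1752/37 + 21671 = 803579/37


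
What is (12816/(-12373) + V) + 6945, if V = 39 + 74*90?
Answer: 168804396/12373 ≈ 13643.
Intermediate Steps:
V = 6699 (V = 39 + 6660 = 6699)
(12816/(-12373) + V) + 6945 = (12816/(-12373) + 6699) + 6945 = (12816*(-1/12373) + 6699) + 6945 = (-12816/12373 + 6699) + 6945 = 82873911/12373 + 6945 = 168804396/12373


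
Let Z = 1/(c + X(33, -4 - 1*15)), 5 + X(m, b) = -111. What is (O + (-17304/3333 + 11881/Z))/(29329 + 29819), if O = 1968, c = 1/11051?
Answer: -16896911385085/726199092828 ≈ -23.268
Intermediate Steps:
X(m, b) = -116 (X(m, b) = -5 - 111 = -116)
c = 1/11051 ≈ 9.0490e-5
Z = -11051/1281915 (Z = 1/(1/11051 - 116) = 1/(-1281915/11051) = -11051/1281915 ≈ -0.0086207)
(O + (-17304/3333 + 11881/Z))/(29329 + 29819) = (1968 + (-17304/3333 + 11881/(-11051/1281915)))/(29329 + 29819) = (1968 + (-17304*1/3333 + 11881*(-1281915/11051)))/59148 = (1968 + (-5768/1111 - 15230432115/11051))*(1/59148) = (1968 - 16921073821933/12277661)*(1/59148) = -16896911385085/12277661*1/59148 = -16896911385085/726199092828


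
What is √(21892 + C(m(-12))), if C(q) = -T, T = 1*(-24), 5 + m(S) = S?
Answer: 2*√5479 ≈ 148.04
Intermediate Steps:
m(S) = -5 + S
T = -24
C(q) = 24 (C(q) = -1*(-24) = 24)
√(21892 + C(m(-12))) = √(21892 + 24) = √21916 = 2*√5479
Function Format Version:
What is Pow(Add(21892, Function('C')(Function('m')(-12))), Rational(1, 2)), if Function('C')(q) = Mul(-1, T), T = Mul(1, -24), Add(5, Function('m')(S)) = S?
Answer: Mul(2, Pow(5479, Rational(1, 2))) ≈ 148.04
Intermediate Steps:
Function('m')(S) = Add(-5, S)
T = -24
Function('C')(q) = 24 (Function('C')(q) = Mul(-1, -24) = 24)
Pow(Add(21892, Function('C')(Function('m')(-12))), Rational(1, 2)) = Pow(Add(21892, 24), Rational(1, 2)) = Pow(21916, Rational(1, 2)) = Mul(2, Pow(5479, Rational(1, 2)))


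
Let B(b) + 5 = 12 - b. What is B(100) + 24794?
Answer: 24701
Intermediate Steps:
B(b) = 7 - b (B(b) = -5 + (12 - b) = 7 - b)
B(100) + 24794 = (7 - 1*100) + 24794 = (7 - 100) + 24794 = -93 + 24794 = 24701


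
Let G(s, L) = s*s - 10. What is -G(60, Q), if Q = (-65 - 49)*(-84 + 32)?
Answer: -3590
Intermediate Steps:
Q = 5928 (Q = -114*(-52) = 5928)
G(s, L) = -10 + s**2 (G(s, L) = s**2 - 10 = -10 + s**2)
-G(60, Q) = -(-10 + 60**2) = -(-10 + 3600) = -1*3590 = -3590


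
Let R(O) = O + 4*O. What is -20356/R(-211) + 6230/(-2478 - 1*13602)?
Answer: 32075183/1696440 ≈ 18.907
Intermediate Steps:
R(O) = 5*O
-20356/R(-211) + 6230/(-2478 - 1*13602) = -20356/(5*(-211)) + 6230/(-2478 - 1*13602) = -20356/(-1055) + 6230/(-2478 - 13602) = -20356*(-1/1055) + 6230/(-16080) = 20356/1055 + 6230*(-1/16080) = 20356/1055 - 623/1608 = 32075183/1696440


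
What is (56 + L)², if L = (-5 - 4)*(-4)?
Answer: 8464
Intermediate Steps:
L = 36 (L = -9*(-4) = 36)
(56 + L)² = (56 + 36)² = 92² = 8464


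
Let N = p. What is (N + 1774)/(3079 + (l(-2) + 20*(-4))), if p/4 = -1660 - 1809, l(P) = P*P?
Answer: -4034/1001 ≈ -4.0300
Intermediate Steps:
l(P) = P**2
p = -13876 (p = 4*(-1660 - 1809) = 4*(-3469) = -13876)
N = -13876
(N + 1774)/(3079 + (l(-2) + 20*(-4))) = (-13876 + 1774)/(3079 + ((-2)**2 + 20*(-4))) = -12102/(3079 + (4 - 80)) = -12102/(3079 - 76) = -12102/3003 = -12102*1/3003 = -4034/1001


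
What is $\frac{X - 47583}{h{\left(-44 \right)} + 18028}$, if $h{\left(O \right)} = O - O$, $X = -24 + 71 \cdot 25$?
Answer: $- \frac{11458}{4507} \approx -2.5423$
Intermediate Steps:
$X = 1751$ ($X = -24 + 1775 = 1751$)
$h{\left(O \right)} = 0$
$\frac{X - 47583}{h{\left(-44 \right)} + 18028} = \frac{1751 - 47583}{0 + 18028} = - \frac{45832}{18028} = \left(-45832\right) \frac{1}{18028} = - \frac{11458}{4507}$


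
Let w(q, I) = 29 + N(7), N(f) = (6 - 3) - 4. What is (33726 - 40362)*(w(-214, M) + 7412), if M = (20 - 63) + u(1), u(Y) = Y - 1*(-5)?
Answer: -49371840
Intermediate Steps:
N(f) = -1 (N(f) = 3 - 4 = -1)
u(Y) = 5 + Y (u(Y) = Y + 5 = 5 + Y)
M = -37 (M = (20 - 63) + (5 + 1) = -43 + 6 = -37)
w(q, I) = 28 (w(q, I) = 29 - 1 = 28)
(33726 - 40362)*(w(-214, M) + 7412) = (33726 - 40362)*(28 + 7412) = -6636*7440 = -49371840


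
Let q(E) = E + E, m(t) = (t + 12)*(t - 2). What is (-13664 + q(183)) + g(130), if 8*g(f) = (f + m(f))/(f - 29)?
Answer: -5363239/404 ≈ -13275.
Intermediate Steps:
m(t) = (-2 + t)*(12 + t) (m(t) = (12 + t)*(-2 + t) = (-2 + t)*(12 + t))
q(E) = 2*E
g(f) = (-24 + f² + 11*f)/(8*(-29 + f)) (g(f) = ((f + (-24 + f² + 10*f))/(f - 29))/8 = ((-24 + f² + 11*f)/(-29 + f))/8 = (-24 + f² + 11*f)/(8*(-29 + f)))
(-13664 + q(183)) + g(130) = (-13664 + 2*183) + (-24 + 130² + 11*130)/(8*(-29 + 130)) = (-13664 + 366) + (⅛)*(-24 + 16900 + 1430)/101 = -13298 + (⅛)*(1/101)*18306 = -13298 + 9153/404 = -5363239/404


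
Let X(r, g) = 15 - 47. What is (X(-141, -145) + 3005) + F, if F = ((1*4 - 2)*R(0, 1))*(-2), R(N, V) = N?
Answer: 2973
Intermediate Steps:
X(r, g) = -32
F = 0 (F = ((1*4 - 2)*0)*(-2) = ((4 - 2)*0)*(-2) = (2*0)*(-2) = 0*(-2) = 0)
(X(-141, -145) + 3005) + F = (-32 + 3005) + 0 = 2973 + 0 = 2973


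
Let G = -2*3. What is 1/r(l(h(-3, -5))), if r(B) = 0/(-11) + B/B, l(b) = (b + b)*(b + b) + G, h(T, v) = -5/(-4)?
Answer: 1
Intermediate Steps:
h(T, v) = 5/4 (h(T, v) = -5*(-¼) = 5/4)
G = -6
l(b) = -6 + 4*b² (l(b) = (b + b)*(b + b) - 6 = (2*b)*(2*b) - 6 = 4*b² - 6 = -6 + 4*b²)
r(B) = 1 (r(B) = 0*(-1/11) + 1 = 0 + 1 = 1)
1/r(l(h(-3, -5))) = 1/1 = 1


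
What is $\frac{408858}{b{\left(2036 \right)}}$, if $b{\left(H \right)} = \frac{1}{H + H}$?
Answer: $1664869776$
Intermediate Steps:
$b{\left(H \right)} = \frac{1}{2 H}$
$\frac{408858}{b{\left(2036 \right)}} = \frac{408858}{\frac{1}{2} \cdot \frac{1}{2036}} = 408858 \frac{1}{\frac{1}{4072}} = 408858 \cdot 4072 = 1664869776$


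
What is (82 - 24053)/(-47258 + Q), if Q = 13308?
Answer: 23971/33950 ≈ 0.70607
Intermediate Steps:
(82 - 24053)/(-47258 + Q) = (82 - 24053)/(-47258 + 13308) = -23971/(-33950) = -23971*(-1/33950) = 23971/33950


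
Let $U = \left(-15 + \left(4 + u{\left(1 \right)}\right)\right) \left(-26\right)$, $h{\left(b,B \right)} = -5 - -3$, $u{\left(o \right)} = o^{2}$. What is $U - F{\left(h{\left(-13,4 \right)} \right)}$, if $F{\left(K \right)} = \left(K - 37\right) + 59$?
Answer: $240$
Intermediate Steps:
$h{\left(b,B \right)} = -2$ ($h{\left(b,B \right)} = -5 + 3 = -2$)
$F{\left(K \right)} = 22 + K$ ($F{\left(K \right)} = \left(-37 + K\right) + 59 = 22 + K$)
$U = 260$ ($U = \left(-15 + \left(4 + 1^{2}\right)\right) \left(-26\right) = \left(-15 + \left(4 + 1\right)\right) \left(-26\right) = \left(-15 + 5\right) \left(-26\right) = \left(-10\right) \left(-26\right) = 260$)
$U - F{\left(h{\left(-13,4 \right)} \right)} = 260 - \left(22 - 2\right) = 260 - 20 = 240$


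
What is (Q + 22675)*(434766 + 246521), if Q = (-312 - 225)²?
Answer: 211910233628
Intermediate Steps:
Q = 288369 (Q = (-537)² = 288369)
(Q + 22675)*(434766 + 246521) = (288369 + 22675)*(434766 + 246521) = 311044*681287 = 211910233628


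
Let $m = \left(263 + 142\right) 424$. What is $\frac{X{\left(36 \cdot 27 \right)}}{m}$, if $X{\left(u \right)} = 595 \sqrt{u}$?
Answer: $\frac{119 \sqrt{3}}{1908} \approx 0.10803$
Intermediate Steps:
$m = 171720$ ($m = 405 \cdot 424 = 171720$)
$\frac{X{\left(36 \cdot 27 \right)}}{m} = \frac{595 \sqrt{36 \cdot 27}}{171720} = 595 \sqrt{972} \cdot \frac{1}{171720} = 595 \cdot 18 \sqrt{3} \cdot \frac{1}{171720} = 10710 \sqrt{3} \cdot \frac{1}{171720} = \frac{119 \sqrt{3}}{1908}$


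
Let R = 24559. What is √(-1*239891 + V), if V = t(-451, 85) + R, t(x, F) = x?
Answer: I*√215783 ≈ 464.52*I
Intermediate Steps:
V = 24108 (V = -451 + 24559 = 24108)
√(-1*239891 + V) = √(-1*239891 + 24108) = √(-239891 + 24108) = √(-215783) = I*√215783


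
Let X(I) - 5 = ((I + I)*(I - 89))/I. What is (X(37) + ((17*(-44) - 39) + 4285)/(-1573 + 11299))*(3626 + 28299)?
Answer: -5104679800/1621 ≈ -3.1491e+6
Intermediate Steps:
X(I) = -173 + 2*I (X(I) = 5 + ((I + I)*(I - 89))/I = 5 + ((2*I)*(-89 + I))/I = 5 + (2*I*(-89 + I))/I = 5 + (-178 + 2*I) = -173 + 2*I)
(X(37) + ((17*(-44) - 39) + 4285)/(-1573 + 11299))*(3626 + 28299) = ((-173 + 2*37) + ((17*(-44) - 39) + 4285)/(-1573 + 11299))*(3626 + 28299) = ((-173 + 74) + ((-748 - 39) + 4285)/9726)*31925 = (-99 + (-787 + 4285)*(1/9726))*31925 = (-99 + 3498*(1/9726))*31925 = (-99 + 583/1621)*31925 = -159896/1621*31925 = -5104679800/1621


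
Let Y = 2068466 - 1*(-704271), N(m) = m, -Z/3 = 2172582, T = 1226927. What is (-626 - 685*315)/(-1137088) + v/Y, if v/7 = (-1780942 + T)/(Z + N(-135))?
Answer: 2181195375942409/11461168345148352 ≈ 0.19031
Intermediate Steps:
Z = -6517746 (Z = -3*2172582 = -6517746)
Y = 2772737 (Y = 2068466 + 704271 = 2772737)
v = 3878105/6517881 (v = 7*((-1780942 + 1226927)/(-6517746 - 135)) = 7*(-554015/(-6517881)) = 7*(-554015*(-1/6517881)) = 7*(554015/6517881) = 3878105/6517881 ≈ 0.59499)
(-626 - 685*315)/(-1137088) + v/Y = (-626 - 685*315)/(-1137088) + (3878105/6517881)/2772737 = (-626 - 215775)*(-1/1137088) + (3878105/6517881)*(1/2772737) = -216401*(-1/1137088) + 352555/1642942710027 = 216401/1137088 + 352555/1642942710027 = 2181195375942409/11461168345148352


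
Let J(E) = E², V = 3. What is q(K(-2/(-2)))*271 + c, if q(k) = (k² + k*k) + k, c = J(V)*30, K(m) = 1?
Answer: 1083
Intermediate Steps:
c = 270 (c = 3²*30 = 9*30 = 270)
q(k) = k + 2*k² (q(k) = (k² + k²) + k = 2*k² + k = k + 2*k²)
q(K(-2/(-2)))*271 + c = (1*(1 + 2*1))*271 + 270 = (1*(1 + 2))*271 + 270 = (1*3)*271 + 270 = 3*271 + 270 = 813 + 270 = 1083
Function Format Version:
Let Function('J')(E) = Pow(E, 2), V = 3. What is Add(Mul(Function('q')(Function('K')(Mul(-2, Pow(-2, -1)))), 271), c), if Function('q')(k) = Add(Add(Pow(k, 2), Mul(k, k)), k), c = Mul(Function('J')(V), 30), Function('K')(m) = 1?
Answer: 1083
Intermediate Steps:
c = 270 (c = Mul(Pow(3, 2), 30) = Mul(9, 30) = 270)
Function('q')(k) = Add(k, Mul(2, Pow(k, 2))) (Function('q')(k) = Add(Add(Pow(k, 2), Pow(k, 2)), k) = Add(Mul(2, Pow(k, 2)), k) = Add(k, Mul(2, Pow(k, 2))))
Add(Mul(Function('q')(Function('K')(Mul(-2, Pow(-2, -1)))), 271), c) = Add(Mul(Mul(1, Add(1, Mul(2, 1))), 271), 270) = Add(Mul(Mul(1, Add(1, 2)), 271), 270) = Add(Mul(Mul(1, 3), 271), 270) = Add(Mul(3, 271), 270) = Add(813, 270) = 1083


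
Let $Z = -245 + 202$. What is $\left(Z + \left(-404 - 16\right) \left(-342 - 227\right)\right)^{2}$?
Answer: $57090889969$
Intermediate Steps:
$Z = -43$
$\left(Z + \left(-404 - 16\right) \left(-342 - 227\right)\right)^{2} = \left(-43 + \left(-404 - 16\right) \left(-342 - 227\right)\right)^{2} = \left(-43 + \left(-404 - 16\right) \left(-569\right)\right)^{2} = \left(-43 - -238980\right)^{2} = \left(-43 + 238980\right)^{2} = 238937^{2} = 57090889969$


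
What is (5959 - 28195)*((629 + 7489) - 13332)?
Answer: 115938504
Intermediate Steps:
(5959 - 28195)*((629 + 7489) - 13332) = -22236*(8118 - 13332) = -22236*(-5214) = 115938504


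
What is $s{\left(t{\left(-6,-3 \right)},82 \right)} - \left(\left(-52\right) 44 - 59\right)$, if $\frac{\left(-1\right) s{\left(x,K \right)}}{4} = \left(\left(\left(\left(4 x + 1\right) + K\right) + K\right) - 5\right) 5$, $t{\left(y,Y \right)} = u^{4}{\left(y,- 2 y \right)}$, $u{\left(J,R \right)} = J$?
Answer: $-104533$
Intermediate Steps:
$t{\left(y,Y \right)} = y^{4}$
$s{\left(x,K \right)} = 80 - 80 x - 40 K$ ($s{\left(x,K \right)} = - 4 \left(\left(\left(\left(4 x + 1\right) + K\right) + K\right) - 5\right) 5 = - 4 \left(\left(\left(\left(1 + 4 x\right) + K\right) + K\right) - 5\right) 5 = - 4 \left(\left(\left(1 + K + 4 x\right) + K\right) - 5\right) 5 = - 4 \left(\left(1 + 2 K + 4 x\right) - 5\right) 5 = - 4 \left(-4 + 2 K + 4 x\right) 5 = - 4 \left(-20 + 10 K + 20 x\right) = 80 - 80 x - 40 K$)
$s{\left(t{\left(-6,-3 \right)},82 \right)} - \left(\left(-52\right) 44 - 59\right) = \left(80 - 80 \left(-6\right)^{4} - 3280\right) - \left(\left(-52\right) 44 - 59\right) = \left(80 - 103680 - 3280\right) - \left(-2288 - 59\right) = \left(80 - 103680 - 3280\right) - -2347 = -106880 + 2347 = -104533$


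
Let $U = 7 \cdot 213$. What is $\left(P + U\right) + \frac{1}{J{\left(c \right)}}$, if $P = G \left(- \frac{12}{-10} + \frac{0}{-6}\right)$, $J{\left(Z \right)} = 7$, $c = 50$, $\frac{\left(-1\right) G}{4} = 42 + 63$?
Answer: $\frac{6910}{7} \approx 987.14$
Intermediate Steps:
$G = -420$ ($G = - 4 \left(42 + 63\right) = \left(-4\right) 105 = -420$)
$U = 1491$
$P = -504$ ($P = - 420 \left(- \frac{12}{-10} + \frac{0}{-6}\right) = - 420 \left(\left(-12\right) \left(- \frac{1}{10}\right) + 0 \left(- \frac{1}{6}\right)\right) = - 420 \left(\frac{6}{5} + 0\right) = \left(-420\right) \frac{6}{5} = -504$)
$\left(P + U\right) + \frac{1}{J{\left(c \right)}} = \left(-504 + 1491\right) + \frac{1}{7} = 987 + \frac{1}{7} = \frac{6910}{7}$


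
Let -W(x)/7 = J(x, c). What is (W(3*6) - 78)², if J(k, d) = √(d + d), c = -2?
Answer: 5888 + 2184*I ≈ 5888.0 + 2184.0*I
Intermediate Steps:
J(k, d) = √2*√d (J(k, d) = √(2*d) = √2*√d)
W(x) = -14*I (W(x) = -7*√2*√(-2) = -7*√2*I*√2 = -14*I)
(W(3*6) - 78)² = (-14*I - 78)² = (-78 - 14*I)²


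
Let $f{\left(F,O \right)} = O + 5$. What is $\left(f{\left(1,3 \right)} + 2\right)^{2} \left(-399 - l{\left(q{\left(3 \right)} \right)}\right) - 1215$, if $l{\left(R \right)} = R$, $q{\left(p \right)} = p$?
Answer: $-41415$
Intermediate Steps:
$f{\left(F,O \right)} = 5 + O$
$\left(f{\left(1,3 \right)} + 2\right)^{2} \left(-399 - l{\left(q{\left(3 \right)} \right)}\right) - 1215 = \left(\left(5 + 3\right) + 2\right)^{2} \left(-399 - 3\right) - 1215 = \left(8 + 2\right)^{2} \left(-399 - 3\right) - 1215 = 10^{2} \left(-402\right) - 1215 = 100 \left(-402\right) - 1215 = -40200 - 1215 = -41415$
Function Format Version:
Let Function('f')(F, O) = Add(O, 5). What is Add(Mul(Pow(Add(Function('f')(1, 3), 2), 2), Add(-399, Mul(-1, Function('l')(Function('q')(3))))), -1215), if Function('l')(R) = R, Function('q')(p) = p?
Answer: -41415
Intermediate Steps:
Function('f')(F, O) = Add(5, O)
Add(Mul(Pow(Add(Function('f')(1, 3), 2), 2), Add(-399, Mul(-1, Function('l')(Function('q')(3))))), -1215) = Add(Mul(Pow(Add(Add(5, 3), 2), 2), Add(-399, Mul(-1, 3))), -1215) = Add(Mul(Pow(Add(8, 2), 2), Add(-399, -3)), -1215) = Add(Mul(Pow(10, 2), -402), -1215) = Add(Mul(100, -402), -1215) = Add(-40200, -1215) = -41415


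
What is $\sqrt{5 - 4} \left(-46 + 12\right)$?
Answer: $-34$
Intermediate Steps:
$\sqrt{5 - 4} \left(-46 + 12\right) = \sqrt{1} \left(-34\right) = 1 \left(-34\right) = -34$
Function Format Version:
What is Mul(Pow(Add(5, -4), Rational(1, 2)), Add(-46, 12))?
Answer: -34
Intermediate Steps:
Mul(Pow(Add(5, -4), Rational(1, 2)), Add(-46, 12)) = Mul(Pow(1, Rational(1, 2)), -34) = Mul(1, -34) = -34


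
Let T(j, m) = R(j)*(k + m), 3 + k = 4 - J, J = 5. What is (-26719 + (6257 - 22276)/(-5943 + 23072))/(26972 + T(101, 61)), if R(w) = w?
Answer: -457685770/560615041 ≈ -0.81640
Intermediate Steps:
k = -4 (k = -3 + (4 - 1*5) = -3 + (4 - 5) = -3 - 1 = -4)
T(j, m) = j*(-4 + m)
(-26719 + (6257 - 22276)/(-5943 + 23072))/(26972 + T(101, 61)) = (-26719 + (6257 - 22276)/(-5943 + 23072))/(26972 + 101*(-4 + 61)) = (-26719 - 16019/17129)/(26972 + 101*57) = (-26719 - 16019*1/17129)/(26972 + 5757) = (-26719 - 16019/17129)/32729 = -457685770/17129*1/32729 = -457685770/560615041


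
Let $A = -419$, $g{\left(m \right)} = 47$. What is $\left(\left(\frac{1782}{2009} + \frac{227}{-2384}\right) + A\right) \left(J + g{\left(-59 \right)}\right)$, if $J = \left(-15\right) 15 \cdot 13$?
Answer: $\frac{2882302349541}{2394728} \approx 1.2036 \cdot 10^{6}$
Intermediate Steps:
$J = -2925$ ($J = \left(-225\right) 13 = -2925$)
$\left(\left(\frac{1782}{2009} + \frac{227}{-2384}\right) + A\right) \left(J + g{\left(-59 \right)}\right) = \left(\left(\frac{1782}{2009} + \frac{227}{-2384}\right) - 419\right) \left(-2925 + 47\right) = \left(\left(1782 \cdot \frac{1}{2009} + 227 \left(- \frac{1}{2384}\right)\right) - 419\right) \left(-2878\right) = \left(\left(\frac{1782}{2009} - \frac{227}{2384}\right) - 419\right) \left(-2878\right) = \left(\frac{3792245}{4789456} - 419\right) \left(-2878\right) = \left(- \frac{2002989819}{4789456}\right) \left(-2878\right) = \frac{2882302349541}{2394728}$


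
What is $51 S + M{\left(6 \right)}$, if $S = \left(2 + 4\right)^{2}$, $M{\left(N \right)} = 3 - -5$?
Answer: $1844$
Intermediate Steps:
$M{\left(N \right)} = 8$ ($M{\left(N \right)} = 3 + 5 = 8$)
$S = 36$ ($S = 6^{2} = 36$)
$51 S + M{\left(6 \right)} = 51 \cdot 36 + 8 = 1836 + 8 = 1844$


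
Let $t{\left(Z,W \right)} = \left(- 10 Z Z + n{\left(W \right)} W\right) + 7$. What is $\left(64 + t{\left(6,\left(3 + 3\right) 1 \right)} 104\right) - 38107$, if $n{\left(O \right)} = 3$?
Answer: $-72883$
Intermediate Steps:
$t{\left(Z,W \right)} = 7 - 10 Z^{2} + 3 W$ ($t{\left(Z,W \right)} = \left(- 10 Z Z + 3 W\right) + 7 = \left(- 10 Z^{2} + 3 W\right) + 7 = 7 - 10 Z^{2} + 3 W$)
$\left(64 + t{\left(6,\left(3 + 3\right) 1 \right)} 104\right) - 38107 = \left(64 + \left(7 - 10 \cdot 6^{2} + 3 \left(3 + 3\right) 1\right) 104\right) - 38107 = \left(64 + \left(7 - 360 + 3 \cdot 6 \cdot 1\right) 104\right) - 38107 = \left(64 + \left(7 - 360 + 3 \cdot 6\right) 104\right) - 38107 = \left(64 + \left(7 - 360 + 18\right) 104\right) - 38107 = \left(64 - 34840\right) - 38107 = -34776 - 38107 = -72883$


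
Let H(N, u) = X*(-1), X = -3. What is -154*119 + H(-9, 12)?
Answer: -18323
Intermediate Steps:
H(N, u) = 3 (H(N, u) = -3*(-1) = 3)
-154*119 + H(-9, 12) = -154*119 + 3 = -18326 + 3 = -18323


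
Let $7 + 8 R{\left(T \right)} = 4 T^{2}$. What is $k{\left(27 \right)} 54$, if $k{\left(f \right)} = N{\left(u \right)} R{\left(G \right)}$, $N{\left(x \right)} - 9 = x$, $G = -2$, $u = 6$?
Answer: $\frac{3645}{4} \approx 911.25$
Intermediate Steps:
$N{\left(x \right)} = 9 + x$
$R{\left(T \right)} = - \frac{7}{8} + \frac{T^{2}}{2}$ ($R{\left(T \right)} = - \frac{7}{8} + \frac{4 T^{2}}{8} = - \frac{7}{8} + \frac{T^{2}}{2}$)
$k{\left(f \right)} = \frac{135}{8}$ ($k{\left(f \right)} = \left(9 + 6\right) \left(- \frac{7}{8} + \frac{\left(-2\right)^{2}}{2}\right) = 15 \left(- \frac{7}{8} + \frac{1}{2} \cdot 4\right) = 15 \left(- \frac{7}{8} + 2\right) = 15 \cdot \frac{9}{8} = \frac{135}{8}$)
$k{\left(27 \right)} 54 = \frac{135}{8} \cdot 54 = \frac{3645}{4}$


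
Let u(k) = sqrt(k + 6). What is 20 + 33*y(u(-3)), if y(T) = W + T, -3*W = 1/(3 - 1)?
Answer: 29/2 + 33*sqrt(3) ≈ 71.658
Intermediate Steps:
u(k) = sqrt(6 + k)
W = -1/6 (W = -1/(3*(3 - 1)) = -1/3/2 = -1/3*1/2 = -1/6 ≈ -0.16667)
y(T) = -1/6 + T
20 + 33*y(u(-3)) = 20 + 33*(-1/6 + sqrt(6 - 3)) = 20 + 33*(-1/6 + sqrt(3)) = 20 + (-11/2 + 33*sqrt(3)) = 29/2 + 33*sqrt(3)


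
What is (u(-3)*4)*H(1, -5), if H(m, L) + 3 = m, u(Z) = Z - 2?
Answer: 40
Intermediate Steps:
u(Z) = -2 + Z
H(m, L) = -3 + m
(u(-3)*4)*H(1, -5) = ((-2 - 3)*4)*(-3 + 1) = -5*4*(-2) = -20*(-2) = 40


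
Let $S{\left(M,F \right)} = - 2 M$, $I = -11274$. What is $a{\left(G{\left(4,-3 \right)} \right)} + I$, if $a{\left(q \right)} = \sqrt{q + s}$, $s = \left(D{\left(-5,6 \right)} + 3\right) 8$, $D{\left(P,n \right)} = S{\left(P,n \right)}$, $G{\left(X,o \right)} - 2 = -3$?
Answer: $-11274 + \sqrt{103} \approx -11264.0$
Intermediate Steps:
$G{\left(X,o \right)} = -1$ ($G{\left(X,o \right)} = 2 - 3 = -1$)
$D{\left(P,n \right)} = - 2 P$
$s = 104$ ($s = \left(\left(-2\right) \left(-5\right) + 3\right) 8 = \left(10 + 3\right) 8 = 13 \cdot 8 = 104$)
$a{\left(q \right)} = \sqrt{104 + q}$ ($a{\left(q \right)} = \sqrt{q + 104} = \sqrt{104 + q}$)
$a{\left(G{\left(4,-3 \right)} \right)} + I = \sqrt{104 - 1} - 11274 = \sqrt{103} - 11274 = -11274 + \sqrt{103}$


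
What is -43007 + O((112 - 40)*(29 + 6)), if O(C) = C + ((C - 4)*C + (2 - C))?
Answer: 6297315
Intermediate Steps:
O(C) = 2 + C*(-4 + C) (O(C) = C + ((-4 + C)*C + (2 - C)) = C + (C*(-4 + C) + (2 - C)) = C + (2 - C + C*(-4 + C)) = 2 + C*(-4 + C))
-43007 + O((112 - 40)*(29 + 6)) = -43007 + (2 + ((112 - 40)*(29 + 6))² - 4*(112 - 40)*(29 + 6)) = -43007 + (2 + (72*35)² - 288*35) = -43007 + (2 + 2520² - 4*2520) = -43007 + (2 + 6350400 - 10080) = -43007 + 6340322 = 6297315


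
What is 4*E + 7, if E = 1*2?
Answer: 15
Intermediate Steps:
E = 2
4*E + 7 = 4*2 + 7 = 8 + 7 = 15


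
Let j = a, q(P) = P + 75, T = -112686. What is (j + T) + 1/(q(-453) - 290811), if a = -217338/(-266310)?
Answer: -44133062687516/391649205 ≈ -1.1269e+5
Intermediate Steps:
q(P) = 75 + P
a = 3293/4035 (a = -217338*(-1/266310) = 3293/4035 ≈ 0.81611)
j = 3293/4035 ≈ 0.81611
(j + T) + 1/(q(-453) - 290811) = (3293/4035 - 112686) + 1/((75 - 453) - 290811) = -454684717/4035 + 1/(-378 - 290811) = -454684717/4035 + 1/(-291189) = -454684717/4035 - 1/291189 = -44133062687516/391649205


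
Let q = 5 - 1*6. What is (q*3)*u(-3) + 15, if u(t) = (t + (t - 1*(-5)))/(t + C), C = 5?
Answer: 33/2 ≈ 16.500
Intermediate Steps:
u(t) = (5 + 2*t)/(5 + t) (u(t) = (t + (t - 1*(-5)))/(t + 5) = (t + (t + 5))/(5 + t) = (t + (5 + t))/(5 + t) = (5 + 2*t)/(5 + t))
q = -1 (q = 5 - 6 = -1)
(q*3)*u(-3) + 15 = (-1*3)*((5 + 2*(-3))/(5 - 3)) + 15 = -3*(5 - 6)/2 + 15 = -3*(-1)/2 + 15 = -3*(-1/2) + 15 = 3/2 + 15 = 33/2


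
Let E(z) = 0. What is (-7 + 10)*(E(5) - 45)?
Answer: -135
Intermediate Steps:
(-7 + 10)*(E(5) - 45) = (-7 + 10)*(0 - 45) = 3*(-45) = -135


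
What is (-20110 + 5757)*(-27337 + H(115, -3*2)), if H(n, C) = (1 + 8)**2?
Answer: 391205368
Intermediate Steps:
H(n, C) = 81 (H(n, C) = 9**2 = 81)
(-20110 + 5757)*(-27337 + H(115, -3*2)) = (-20110 + 5757)*(-27337 + 81) = -14353*(-27256) = 391205368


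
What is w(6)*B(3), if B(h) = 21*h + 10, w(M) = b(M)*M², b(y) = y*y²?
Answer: 567648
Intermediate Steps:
b(y) = y³
w(M) = M⁵ (w(M) = M³*M² = M⁵)
B(h) = 10 + 21*h
w(6)*B(3) = 6⁵*(10 + 21*3) = 7776*(10 + 63) = 7776*73 = 567648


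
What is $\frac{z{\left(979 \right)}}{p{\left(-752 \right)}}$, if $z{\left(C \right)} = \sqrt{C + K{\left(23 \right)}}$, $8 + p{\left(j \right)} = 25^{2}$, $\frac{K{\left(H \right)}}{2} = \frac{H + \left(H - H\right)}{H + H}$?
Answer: $\frac{14 \sqrt{5}}{617} \approx 0.050737$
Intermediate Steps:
$K{\left(H \right)} = 1$ ($K{\left(H \right)} = 2 \frac{H + \left(H - H\right)}{H + H} = 2 \frac{H + 0}{2 H} = 2 H \frac{1}{2 H} = 2 \cdot \frac{1}{2} = 1$)
$p{\left(j \right)} = 617$ ($p{\left(j \right)} = -8 + 25^{2} = -8 + 625 = 617$)
$z{\left(C \right)} = \sqrt{1 + C}$ ($z{\left(C \right)} = \sqrt{C + 1} = \sqrt{1 + C}$)
$\frac{z{\left(979 \right)}}{p{\left(-752 \right)}} = \frac{\sqrt{1 + 979}}{617} = \sqrt{980} \cdot \frac{1}{617} = 14 \sqrt{5} \cdot \frac{1}{617} = \frac{14 \sqrt{5}}{617}$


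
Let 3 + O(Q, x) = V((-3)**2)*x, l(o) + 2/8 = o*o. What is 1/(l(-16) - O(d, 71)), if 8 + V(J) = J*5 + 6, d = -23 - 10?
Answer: -4/11177 ≈ -0.00035788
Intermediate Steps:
d = -33
V(J) = -2 + 5*J (V(J) = -8 + (J*5 + 6) = -8 + (5*J + 6) = -8 + (6 + 5*J) = -2 + 5*J)
l(o) = -1/4 + o**2 (l(o) = -1/4 + o*o = -1/4 + o**2)
O(Q, x) = -3 + 43*x (O(Q, x) = -3 + (-2 + 5*(-3)**2)*x = -3 + (-2 + 5*9)*x = -3 + (-2 + 45)*x = -3 + 43*x)
1/(l(-16) - O(d, 71)) = 1/((-1/4 + (-16)**2) - (-3 + 43*71)) = 1/((-1/4 + 256) - (-3 + 3053)) = 1/(1023/4 - 1*3050) = 1/(1023/4 - 3050) = 1/(-11177/4) = -4/11177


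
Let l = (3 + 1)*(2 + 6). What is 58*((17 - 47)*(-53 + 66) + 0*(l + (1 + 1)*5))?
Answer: -22620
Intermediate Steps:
l = 32 (l = 4*8 = 32)
58*((17 - 47)*(-53 + 66) + 0*(l + (1 + 1)*5)) = 58*((17 - 47)*(-53 + 66) + 0*(32 + (1 + 1)*5)) = 58*(-30*13 + 0*(32 + 2*5)) = 58*(-390 + 0*(32 + 10)) = 58*(-390 + 0*42) = 58*(-390 + 0) = 58*(-390) = -22620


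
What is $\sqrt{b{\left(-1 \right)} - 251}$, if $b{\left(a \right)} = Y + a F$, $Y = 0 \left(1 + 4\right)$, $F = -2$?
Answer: $i \sqrt{249} \approx 15.78 i$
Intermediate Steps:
$Y = 0$ ($Y = 0 \cdot 5 = 0$)
$b{\left(a \right)} = - 2 a$ ($b{\left(a \right)} = 0 + a \left(-2\right) = 0 - 2 a = - 2 a$)
$\sqrt{b{\left(-1 \right)} - 251} = \sqrt{\left(-2\right) \left(-1\right) - 251} = \sqrt{2 - 251} = \sqrt{-249} = i \sqrt{249}$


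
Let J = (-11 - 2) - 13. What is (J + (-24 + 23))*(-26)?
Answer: 702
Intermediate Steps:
J = -26 (J = -13 - 13 = -26)
(J + (-24 + 23))*(-26) = (-26 + (-24 + 23))*(-26) = (-26 - 1)*(-26) = -27*(-26) = 702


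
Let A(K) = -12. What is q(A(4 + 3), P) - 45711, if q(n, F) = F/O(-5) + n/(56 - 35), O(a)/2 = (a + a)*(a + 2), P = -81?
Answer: -6399809/140 ≈ -45713.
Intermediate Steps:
O(a) = 4*a*(2 + a) (O(a) = 2*((a + a)*(a + 2)) = 2*((2*a)*(2 + a)) = 2*(2*a*(2 + a)) = 4*a*(2 + a))
q(n, F) = n/21 + F/60 (q(n, F) = F/((4*(-5)*(2 - 5))) + n/(56 - 35) = F/((4*(-5)*(-3))) + n/21 = F/60 + n*(1/21) = F*(1/60) + n/21 = F/60 + n/21 = n/21 + F/60)
q(A(4 + 3), P) - 45711 = ((1/21)*(-12) + (1/60)*(-81)) - 45711 = (-4/7 - 27/20) - 45711 = -269/140 - 45711 = -6399809/140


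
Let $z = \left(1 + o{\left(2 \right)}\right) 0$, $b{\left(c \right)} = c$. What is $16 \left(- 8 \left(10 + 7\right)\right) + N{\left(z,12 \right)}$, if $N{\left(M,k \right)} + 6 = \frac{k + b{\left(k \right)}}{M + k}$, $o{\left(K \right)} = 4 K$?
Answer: $-2180$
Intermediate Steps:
$z = 0$ ($z = \left(1 + 4 \cdot 2\right) 0 = \left(1 + 8\right) 0 = 9 \cdot 0 = 0$)
$N{\left(M,k \right)} = -6 + \frac{2 k}{M + k}$ ($N{\left(M,k \right)} = -6 + \frac{k + k}{M + k} = -6 + \frac{2 k}{M + k}$)
$16 \left(- 8 \left(10 + 7\right)\right) + N{\left(z,12 \right)} = 16 \left(- 8 \left(10 + 7\right)\right) + \frac{2 \left(\left(-3\right) 0 - 24\right)}{0 + 12} = 16 \left(\left(-8\right) 17\right) + \frac{2 \left(0 - 24\right)}{12} = 16 \left(-136\right) + 2 \cdot \frac{1}{12} \left(-24\right) = -2176 - 4 = -2180$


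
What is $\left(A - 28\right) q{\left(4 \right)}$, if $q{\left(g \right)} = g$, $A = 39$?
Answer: $44$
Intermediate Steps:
$\left(A - 28\right) q{\left(4 \right)} = \left(39 - 28\right) 4 = 11 \cdot 4 = 44$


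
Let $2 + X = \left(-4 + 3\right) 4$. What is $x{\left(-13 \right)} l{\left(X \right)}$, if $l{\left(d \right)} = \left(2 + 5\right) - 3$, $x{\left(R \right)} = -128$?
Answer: $-512$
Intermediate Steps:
$X = -6$ ($X = -2 + \left(-4 + 3\right) 4 = -2 - 4 = -6$)
$l{\left(d \right)} = 4$ ($l{\left(d \right)} = 7 - 3 = 4$)
$x{\left(-13 \right)} l{\left(X \right)} = \left(-128\right) 4 = -512$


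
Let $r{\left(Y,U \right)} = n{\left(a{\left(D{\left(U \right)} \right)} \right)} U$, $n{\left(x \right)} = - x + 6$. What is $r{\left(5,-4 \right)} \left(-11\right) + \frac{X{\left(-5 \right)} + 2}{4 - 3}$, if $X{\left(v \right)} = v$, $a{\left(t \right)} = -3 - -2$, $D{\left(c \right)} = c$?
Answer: $305$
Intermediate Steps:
$a{\left(t \right)} = -1$ ($a{\left(t \right)} = -3 + 2 = -1$)
$n{\left(x \right)} = 6 - x$
$r{\left(Y,U \right)} = 7 U$ ($r{\left(Y,U \right)} = \left(6 - -1\right) U = \left(6 + 1\right) U = 7 U$)
$r{\left(5,-4 \right)} \left(-11\right) + \frac{X{\left(-5 \right)} + 2}{4 - 3} = 7 \left(-4\right) \left(-11\right) + \frac{-5 + 2}{4 - 3} = \left(-28\right) \left(-11\right) - \frac{3}{1} = 308 - 3 = 305$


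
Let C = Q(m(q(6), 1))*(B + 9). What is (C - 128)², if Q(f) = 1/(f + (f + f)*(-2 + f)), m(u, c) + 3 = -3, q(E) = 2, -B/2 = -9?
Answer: 1630729/100 ≈ 16307.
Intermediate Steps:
B = 18 (B = -2*(-9) = 18)
m(u, c) = -6 (m(u, c) = -3 - 3 = -6)
Q(f) = 1/(f + 2*f*(-2 + f)) (Q(f) = 1/(f + (2*f)*(-2 + f)) = 1/(f + 2*f*(-2 + f)))
C = 3/10 (C = (1/((-6)*(-3 + 2*(-6))))*(18 + 9) = -1/(6*(-3 - 12))*27 = -⅙/(-15)*27 = -⅙*(-1/15)*27 = (1/90)*27 = 3/10 ≈ 0.30000)
(C - 128)² = (3/10 - 128)² = (-1277/10)² = 1630729/100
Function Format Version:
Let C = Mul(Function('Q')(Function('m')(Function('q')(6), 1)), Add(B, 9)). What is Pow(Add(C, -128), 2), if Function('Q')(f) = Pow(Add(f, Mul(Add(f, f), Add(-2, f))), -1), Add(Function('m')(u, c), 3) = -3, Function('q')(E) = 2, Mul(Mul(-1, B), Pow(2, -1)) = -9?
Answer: Rational(1630729, 100) ≈ 16307.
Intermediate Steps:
B = 18 (B = Mul(-2, -9) = 18)
Function('m')(u, c) = -6 (Function('m')(u, c) = Add(-3, -3) = -6)
Function('Q')(f) = Pow(Add(f, Mul(2, f, Add(-2, f))), -1) (Function('Q')(f) = Pow(Add(f, Mul(Mul(2, f), Add(-2, f))), -1) = Pow(Add(f, Mul(2, f, Add(-2, f))), -1))
C = Rational(3, 10) (C = Mul(Mul(Pow(-6, -1), Pow(Add(-3, Mul(2, -6)), -1)), Add(18, 9)) = Mul(Mul(Rational(-1, 6), Pow(Add(-3, -12), -1)), 27) = Mul(Mul(Rational(-1, 6), Pow(-15, -1)), 27) = Mul(Mul(Rational(-1, 6), Rational(-1, 15)), 27) = Mul(Rational(1, 90), 27) = Rational(3, 10) ≈ 0.30000)
Pow(Add(C, -128), 2) = Pow(Add(Rational(3, 10), -128), 2) = Pow(Rational(-1277, 10), 2) = Rational(1630729, 100)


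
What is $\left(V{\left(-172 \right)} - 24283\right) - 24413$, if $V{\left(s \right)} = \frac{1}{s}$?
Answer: $- \frac{8375713}{172} \approx -48696.0$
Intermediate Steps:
$\left(V{\left(-172 \right)} - 24283\right) - 24413 = \left(\frac{1}{-172} - 24283\right) - 24413 = \left(- \frac{1}{172} - 24283\right) - 24413 = - \frac{4176677}{172} - 24413 = - \frac{8375713}{172}$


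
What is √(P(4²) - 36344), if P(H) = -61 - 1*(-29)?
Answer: 2*I*√9094 ≈ 190.72*I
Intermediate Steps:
P(H) = -32 (P(H) = -61 + 29 = -32)
√(P(4²) - 36344) = √(-32 - 36344) = √(-36376) = 2*I*√9094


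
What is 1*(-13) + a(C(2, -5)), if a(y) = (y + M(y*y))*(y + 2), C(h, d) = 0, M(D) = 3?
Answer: -7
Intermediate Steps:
a(y) = (2 + y)*(3 + y) (a(y) = (y + 3)*(y + 2) = (3 + y)*(2 + y) = (2 + y)*(3 + y))
1*(-13) + a(C(2, -5)) = 1*(-13) + (6 + 0² + 5*0) = -13 + (6 + 0 + 0) = -13 + 6 = -7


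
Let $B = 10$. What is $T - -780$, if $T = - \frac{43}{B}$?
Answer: $\frac{7757}{10} \approx 775.7$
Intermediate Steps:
$T = - \frac{43}{10} \approx -4.3$
$T - -780 = - \frac{43}{10} - -780 = - \frac{43}{10} + 780 = \frac{7757}{10}$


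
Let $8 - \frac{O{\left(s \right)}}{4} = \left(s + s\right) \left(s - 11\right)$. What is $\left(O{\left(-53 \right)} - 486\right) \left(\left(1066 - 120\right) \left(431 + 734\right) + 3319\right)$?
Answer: $-30498234310$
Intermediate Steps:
$O{\left(s \right)} = 32 - 8 s \left(-11 + s\right)$ ($O{\left(s \right)} = 32 - 4 \left(s + s\right) \left(s - 11\right) = 32 - 4 \cdot 2 s \left(-11 + s\right) = 32 - 8 s \left(-11 + s\right)$)
$\left(O{\left(-53 \right)} - 486\right) \left(\left(1066 - 120\right) \left(431 + 734\right) + 3319\right) = \left(\left(32 - 8 \left(-53\right)^{2} + 88 \left(-53\right)\right) - 486\right) \left(\left(1066 - 120\right) \left(431 + 734\right) + 3319\right) = \left(\left(32 - 22472 - 4664\right) - 486\right) \left(946 \cdot 1165 + 3319\right) = \left(\left(32 - 22472 - 4664\right) - 486\right) \left(1102090 + 3319\right) = \left(-27104 - 486\right) 1105409 = \left(-27590\right) 1105409 = -30498234310$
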